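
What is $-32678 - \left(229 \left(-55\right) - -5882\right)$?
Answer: $-25965$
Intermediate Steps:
$-32678 - \left(229 \left(-55\right) - -5882\right) = -32678 - \left(-12595 + 5882\right) = -32678 - -6713 = -32678 + 6713 = -25965$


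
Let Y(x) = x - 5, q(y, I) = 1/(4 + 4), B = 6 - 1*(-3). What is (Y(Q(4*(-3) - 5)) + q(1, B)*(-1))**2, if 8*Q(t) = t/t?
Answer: 25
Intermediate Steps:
B = 9 (B = 6 + 3 = 9)
q(y, I) = 1/8
Q(t) = 1/8 (Q(t) = (t/t)/8 = (1/8)*1 = 1/8)
Y(x) = -5 + x
(Y(Q(4*(-3) - 5)) + q(1, B)*(-1))**2 = ((-5 + 1/8) + (1/8)*(-1))**2 = (-39/8 - 1/8)**2 = (-5)**2 = 25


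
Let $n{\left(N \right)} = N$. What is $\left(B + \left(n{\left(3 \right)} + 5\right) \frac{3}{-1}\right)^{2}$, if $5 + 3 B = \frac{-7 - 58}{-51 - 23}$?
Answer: $\frac{31730689}{49284} \approx 643.83$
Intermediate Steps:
$B = - \frac{305}{222}$ ($B = - \frac{5}{3} + \frac{\left(-7 - 58\right) \frac{1}{-51 - 23}}{3} = - \frac{5}{3} + \frac{\left(-7 - 58\right) \frac{1}{-74}}{3} = - \frac{5}{3} + \frac{\left(-7 - 58\right) \left(- \frac{1}{74}\right)}{3} = - \frac{5}{3} + \frac{\left(-65\right) \left(- \frac{1}{74}\right)}{3} = - \frac{5}{3} + \frac{1}{3} \cdot \frac{65}{74} = - \frac{5}{3} + \frac{65}{222} = - \frac{305}{222} \approx -1.3739$)
$\left(B + \left(n{\left(3 \right)} + 5\right) \frac{3}{-1}\right)^{2} = \left(- \frac{305}{222} + \left(3 + 5\right) \frac{3}{-1}\right)^{2} = \left(- \frac{305}{222} + 8 \cdot 3 \left(-1\right)\right)^{2} = \left(- \frac{305}{222} + 8 \left(-3\right)\right)^{2} = \left(- \frac{305}{222} - 24\right)^{2} = \left(- \frac{5633}{222}\right)^{2} = \frac{31730689}{49284}$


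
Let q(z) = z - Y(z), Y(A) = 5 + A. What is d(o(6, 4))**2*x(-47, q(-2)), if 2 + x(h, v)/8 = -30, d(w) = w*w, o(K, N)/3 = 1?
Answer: -20736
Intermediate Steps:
o(K, N) = 3 (o(K, N) = 3*1 = 3)
d(w) = w**2
q(z) = -5 (q(z) = z - (5 + z) = z + (-5 - z) = -5)
x(h, v) = -256 (x(h, v) = -16 + 8*(-30) = -16 - 240 = -256)
d(o(6, 4))**2*x(-47, q(-2)) = (3**2)**2*(-256) = 9**2*(-256) = 81*(-256) = -20736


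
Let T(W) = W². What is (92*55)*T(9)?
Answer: 409860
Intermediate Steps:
(92*55)*T(9) = (92*55)*9² = 5060*81 = 409860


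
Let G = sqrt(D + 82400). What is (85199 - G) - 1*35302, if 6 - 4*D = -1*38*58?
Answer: 49897 - sqrt(331810)/2 ≈ 49609.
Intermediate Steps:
D = 1105/2 (D = 3/2 - (-1*38)*58/4 = 3/2 - (-19)*58/2 = 3/2 - 1/4*(-2204) = 3/2 + 551 = 1105/2 ≈ 552.50)
G = sqrt(331810)/2 (G = sqrt(1105/2 + 82400) = sqrt(165905/2) = sqrt(331810)/2 ≈ 288.01)
(85199 - G) - 1*35302 = (85199 - sqrt(331810)/2) - 1*35302 = (85199 - sqrt(331810)/2) - 35302 = 49897 - sqrt(331810)/2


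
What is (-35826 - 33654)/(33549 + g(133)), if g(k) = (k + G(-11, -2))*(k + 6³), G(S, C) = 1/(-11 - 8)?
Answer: -88008/101267 ≈ -0.86907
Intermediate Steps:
G(S, C) = -1/19 (G(S, C) = 1/(-19) = -1/19)
g(k) = (216 + k)*(-1/19 + k) (g(k) = (k - 1/19)*(k + 6³) = (-1/19 + k)*(k + 216) = (-1/19 + k)*(216 + k) = (216 + k)*(-1/19 + k))
(-35826 - 33654)/(33549 + g(133)) = (-35826 - 33654)/(33549 + (-216/19 + 133² + (4103/19)*133)) = -69480/(33549 + (-216/19 + 17689 + 28721)) = -69480/(33549 + 881574/19) = -69480/1519005/19 = -69480*19/1519005 = -88008/101267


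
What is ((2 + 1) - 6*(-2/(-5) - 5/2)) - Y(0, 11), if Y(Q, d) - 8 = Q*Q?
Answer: 38/5 ≈ 7.6000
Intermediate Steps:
Y(Q, d) = 8 + Q² (Y(Q, d) = 8 + Q*Q = 8 + Q²)
((2 + 1) - 6*(-2/(-5) - 5/2)) - Y(0, 11) = ((2 + 1) - 6*(-2/(-5) - 5/2)) - (8 + 0²) = (3 - 6*(-2*(-⅕) - 5*½)) - (8 + 0) = (3 - 6*(⅖ - 5/2)) - 1*8 = (3 - 6*(-21/10)) - 8 = (3 + 63/5) - 8 = 78/5 - 8 = 38/5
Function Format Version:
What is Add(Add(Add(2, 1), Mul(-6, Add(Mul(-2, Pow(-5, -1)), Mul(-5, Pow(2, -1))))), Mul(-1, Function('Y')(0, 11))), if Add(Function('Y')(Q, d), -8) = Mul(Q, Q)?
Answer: Rational(38, 5) ≈ 7.6000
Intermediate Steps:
Function('Y')(Q, d) = Add(8, Pow(Q, 2)) (Function('Y')(Q, d) = Add(8, Mul(Q, Q)) = Add(8, Pow(Q, 2)))
Add(Add(Add(2, 1), Mul(-6, Add(Mul(-2, Pow(-5, -1)), Mul(-5, Pow(2, -1))))), Mul(-1, Function('Y')(0, 11))) = Add(Add(Add(2, 1), Mul(-6, Add(Mul(-2, Pow(-5, -1)), Mul(-5, Pow(2, -1))))), Mul(-1, Add(8, Pow(0, 2)))) = Add(Add(3, Mul(-6, Add(Mul(-2, Rational(-1, 5)), Mul(-5, Rational(1, 2))))), Mul(-1, Add(8, 0))) = Add(Add(3, Mul(-6, Add(Rational(2, 5), Rational(-5, 2)))), Mul(-1, 8)) = Add(Add(3, Mul(-6, Rational(-21, 10))), -8) = Add(Add(3, Rational(63, 5)), -8) = Add(Rational(78, 5), -8) = Rational(38, 5)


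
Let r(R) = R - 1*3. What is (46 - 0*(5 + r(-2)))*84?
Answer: 3864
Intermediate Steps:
r(R) = -3 + R (r(R) = R - 3 = -3 + R)
(46 - 0*(5 + r(-2)))*84 = (46 - 0*(5 + (-3 - 2)))*84 = (46 - 0*(5 - 5))*84 = (46 - 0*0)*84 = (46 - 1*0)*84 = (46 + 0)*84 = 46*84 = 3864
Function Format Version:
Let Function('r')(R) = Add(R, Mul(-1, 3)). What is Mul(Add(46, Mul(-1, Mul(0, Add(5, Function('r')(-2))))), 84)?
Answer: 3864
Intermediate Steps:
Function('r')(R) = Add(-3, R) (Function('r')(R) = Add(R, -3) = Add(-3, R))
Mul(Add(46, Mul(-1, Mul(0, Add(5, Function('r')(-2))))), 84) = Mul(Add(46, Mul(-1, Mul(0, Add(5, Add(-3, -2))))), 84) = Mul(Add(46, Mul(-1, Mul(0, Add(5, -5)))), 84) = Mul(Add(46, Mul(-1, Mul(0, 0))), 84) = Mul(Add(46, Mul(-1, 0)), 84) = Mul(Add(46, 0), 84) = Mul(46, 84) = 3864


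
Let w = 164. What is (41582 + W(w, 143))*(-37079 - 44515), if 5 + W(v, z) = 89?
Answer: -3399695604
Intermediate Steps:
W(v, z) = 84 (W(v, z) = -5 + 89 = 84)
(41582 + W(w, 143))*(-37079 - 44515) = (41582 + 84)*(-37079 - 44515) = 41666*(-81594) = -3399695604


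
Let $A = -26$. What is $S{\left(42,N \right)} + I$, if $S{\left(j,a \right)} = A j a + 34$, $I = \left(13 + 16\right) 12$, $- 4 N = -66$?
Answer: $-17636$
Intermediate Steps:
$N = \frac{33}{2}$ ($N = \left(- \frac{1}{4}\right) \left(-66\right) = \frac{33}{2} \approx 16.5$)
$I = 348$ ($I = 29 \cdot 12 = 348$)
$S{\left(j,a \right)} = 34 - 26 a j$ ($S{\left(j,a \right)} = - 26 j a + 34 = - 26 a j + 34 = 34 - 26 a j$)
$S{\left(42,N \right)} + I = \left(34 - 429 \cdot 42\right) + 348 = \left(34 - 18018\right) + 348 = -17984 + 348 = -17636$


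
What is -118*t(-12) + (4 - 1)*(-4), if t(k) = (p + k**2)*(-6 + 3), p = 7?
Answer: 53442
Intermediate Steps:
t(k) = -21 - 3*k**2 (t(k) = (7 + k**2)*(-6 + 3) = (7 + k**2)*(-3) = -21 - 3*k**2)
-118*t(-12) + (4 - 1)*(-4) = -118*(-21 - 3*(-12)**2) + (4 - 1)*(-4) = -118*(-21 - 3*144) + 3*(-4) = -118*(-21 - 432) - 12 = -118*(-453) - 12 = 53454 - 12 = 53442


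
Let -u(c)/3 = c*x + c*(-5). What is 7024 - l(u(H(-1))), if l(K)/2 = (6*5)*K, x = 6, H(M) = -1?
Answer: 6844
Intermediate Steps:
u(c) = -3*c (u(c) = -3*(c*6 + c*(-5)) = -3*(6*c - 5*c) = -3*c)
l(K) = 60*K (l(K) = 2*((6*5)*K) = 2*(30*K) = 60*K)
7024 - l(u(H(-1))) = 7024 - 60*(-3*(-1)) = 7024 - 60*3 = 7024 - 1*180 = 7024 - 180 = 6844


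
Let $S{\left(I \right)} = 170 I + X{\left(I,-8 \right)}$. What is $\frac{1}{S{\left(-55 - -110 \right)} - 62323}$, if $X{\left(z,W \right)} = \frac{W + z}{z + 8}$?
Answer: $- \frac{63}{3337252} \approx -1.8878 \cdot 10^{-5}$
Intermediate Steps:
$X{\left(z,W \right)} = \frac{W + z}{8 + z}$
$S{\left(I \right)} = 170 I + \frac{-8 + I}{8 + I}$
$\frac{1}{S{\left(-55 - -110 \right)} - 62323} = \frac{1}{\frac{-8 - -55 + 170 \left(-55 - -110\right) \left(8 - -55\right)}{8 - -55} - 62323} = \frac{1}{\frac{-8 + \left(-55 + 110\right) + 170 \left(-55 + 110\right) \left(8 + \left(-55 + 110\right)\right)}{8 + \left(-55 + 110\right)} - 62323} = \frac{1}{\frac{-8 + 55 + 170 \cdot 55 \left(8 + 55\right)}{8 + 55} - 62323} = \frac{1}{\frac{-8 + 55 + 170 \cdot 55 \cdot 63}{63} - 62323} = \frac{1}{\frac{-8 + 55 + 589050}{63} - 62323} = \frac{1}{\frac{1}{63} \cdot 589097 - 62323} = \frac{1}{\frac{589097}{63} - 62323} = \frac{1}{- \frac{3337252}{63}} = - \frac{63}{3337252}$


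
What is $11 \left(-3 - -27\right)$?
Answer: $264$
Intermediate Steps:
$11 \left(-3 - -27\right) = 11 \left(-3 + 27\right) = 11 \cdot 24 = 264$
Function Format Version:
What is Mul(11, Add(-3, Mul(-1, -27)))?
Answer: 264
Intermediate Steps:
Mul(11, Add(-3, Mul(-1, -27))) = Mul(11, Add(-3, 27)) = Mul(11, 24) = 264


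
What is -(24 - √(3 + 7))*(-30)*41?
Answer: 29520 - 1230*√10 ≈ 25630.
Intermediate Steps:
-(24 - √(3 + 7))*(-30)*41 = -(24 - √10)*(-30)*41 = -(-720 + 30*√10)*41 = -(-29520 + 1230*√10) = 29520 - 1230*√10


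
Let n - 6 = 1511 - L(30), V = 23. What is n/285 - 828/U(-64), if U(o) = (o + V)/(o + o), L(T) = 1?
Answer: -30143284/11685 ≈ -2579.7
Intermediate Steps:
U(o) = (23 + o)/(2*o) (U(o) = (o + 23)/(o + o) = (23 + o)/((2*o)) = (23 + o)*(1/(2*o)) = (23 + o)/(2*o))
n = 1516 (n = 6 + (1511 - 1*1) = 6 + (1511 - 1) = 6 + 1510 = 1516)
n/285 - 828/U(-64) = 1516/285 - 828*(-128/(23 - 64)) = 1516*(1/285) - 828/((1/2)*(-1/64)*(-41)) = 1516/285 - 828/41/128 = 1516/285 - 828*128/41 = 1516/285 - 105984/41 = -30143284/11685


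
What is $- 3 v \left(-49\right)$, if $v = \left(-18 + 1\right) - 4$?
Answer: $-3087$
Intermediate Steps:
$v = -21$ ($v = -17 - 4 = -21$)
$- 3 v \left(-49\right) = \left(-3\right) \left(-21\right) \left(-49\right) = 63 \left(-49\right) = -3087$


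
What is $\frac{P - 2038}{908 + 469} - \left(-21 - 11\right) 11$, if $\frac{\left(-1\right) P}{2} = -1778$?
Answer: $\frac{162074}{459} \approx 353.1$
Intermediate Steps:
$P = 3556$ ($P = \left(-2\right) \left(-1778\right) = 3556$)
$\frac{P - 2038}{908 + 469} - \left(-21 - 11\right) 11 = \frac{3556 - 2038}{908 + 469} - \left(-21 - 11\right) 11 = \frac{1518}{1377} - \left(-32\right) 11 = 1518 \cdot \frac{1}{1377} - -352 = \frac{506}{459} + 352 = \frac{162074}{459}$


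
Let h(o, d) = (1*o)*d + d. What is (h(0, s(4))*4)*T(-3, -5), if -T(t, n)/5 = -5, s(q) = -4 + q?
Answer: 0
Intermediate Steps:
T(t, n) = 25 (T(t, n) = -5*(-5) = 25)
h(o, d) = d + d*o (h(o, d) = o*d + d = d*o + d = d + d*o)
(h(0, s(4))*4)*T(-3, -5) = (((-4 + 4)*(1 + 0))*4)*25 = ((0*1)*4)*25 = (0*4)*25 = 0*25 = 0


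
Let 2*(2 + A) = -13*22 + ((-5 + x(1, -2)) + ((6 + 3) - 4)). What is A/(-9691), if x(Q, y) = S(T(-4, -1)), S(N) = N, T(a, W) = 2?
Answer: 144/9691 ≈ 0.014859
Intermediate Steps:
x(Q, y) = 2
A = -144 (A = -2 + (-13*22 + ((-5 + 2) + ((6 + 3) - 4)))/2 = -2 + (-286 + (-3 + (9 - 4)))/2 = -2 + (-286 + (-3 + 5))/2 = -2 + (-286 + 2)/2 = -2 + (½)*(-284) = -2 - 142 = -144)
A/(-9691) = -144/(-9691) = -144*(-1/9691) = 144/9691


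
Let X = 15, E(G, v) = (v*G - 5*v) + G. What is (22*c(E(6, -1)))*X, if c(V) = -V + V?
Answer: 0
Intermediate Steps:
E(G, v) = G - 5*v + G*v (E(G, v) = (G*v - 5*v) + G = (-5*v + G*v) + G = G - 5*v + G*v)
c(V) = 0
(22*c(E(6, -1)))*X = (22*0)*15 = 0*15 = 0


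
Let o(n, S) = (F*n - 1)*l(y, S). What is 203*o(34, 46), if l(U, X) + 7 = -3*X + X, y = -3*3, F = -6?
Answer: 4119885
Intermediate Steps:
y = -9
l(U, X) = -7 - 2*X (l(U, X) = -7 + (-3*X + X) = -7 - 2*X)
o(n, S) = (-1 - 6*n)*(-7 - 2*S) (o(n, S) = (-6*n - 1)*(-7 - 2*S) = (-1 - 6*n)*(-7 - 2*S))
203*o(34, 46) = 203*((1 + 6*34)*(7 + 2*46)) = 203*((1 + 204)*(7 + 92)) = 203*(205*99) = 203*20295 = 4119885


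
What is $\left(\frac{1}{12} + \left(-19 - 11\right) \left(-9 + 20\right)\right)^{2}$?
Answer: $\frac{15673681}{144} \approx 1.0885 \cdot 10^{5}$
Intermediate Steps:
$\left(\frac{1}{12} + \left(-19 - 11\right) \left(-9 + 20\right)\right)^{2} = \left(\frac{1}{12} - 330\right)^{2} = \left(- \frac{3959}{12}\right)^{2} = \frac{15673681}{144}$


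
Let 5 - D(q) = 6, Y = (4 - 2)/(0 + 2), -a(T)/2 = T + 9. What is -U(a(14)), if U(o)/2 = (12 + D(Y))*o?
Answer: 1012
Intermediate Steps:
a(T) = -18 - 2*T (a(T) = -2*(T + 9) = -2*(9 + T) = -18 - 2*T)
Y = 1 (Y = 2/2 = 2*(½) = 1)
D(q) = -1 (D(q) = 5 - 1*6 = 5 - 6 = -1)
U(o) = 22*o (U(o) = 2*((12 - 1)*o) = 2*(11*o) = 22*o)
-U(a(14)) = -22*(-18 - 2*14) = -22*(-18 - 28) = -22*(-46) = -1*(-1012) = 1012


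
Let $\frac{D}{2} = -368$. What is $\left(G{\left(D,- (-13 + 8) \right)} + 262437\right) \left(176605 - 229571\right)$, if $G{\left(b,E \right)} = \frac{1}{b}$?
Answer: $- \frac{5115287609773}{368} \approx -1.39 \cdot 10^{10}$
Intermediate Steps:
$D = -736$ ($D = 2 \left(-368\right) = -736$)
$\left(G{\left(D,- (-13 + 8) \right)} + 262437\right) \left(176605 - 229571\right) = \left(\frac{1}{-736} + 262437\right) \left(176605 - 229571\right) = \left(- \frac{1}{736} + 262437\right) \left(-52966\right) = \frac{193153631}{736} \left(-52966\right) = - \frac{5115287609773}{368}$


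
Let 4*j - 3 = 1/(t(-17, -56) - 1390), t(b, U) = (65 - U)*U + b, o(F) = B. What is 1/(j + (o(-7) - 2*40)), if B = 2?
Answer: -8183/632137 ≈ -0.012945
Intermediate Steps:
o(F) = 2
t(b, U) = b + U*(65 - U) (t(b, U) = U*(65 - U) + b = b + U*(65 - U))
j = 6137/8183 (j = 3/4 + 1/(4*((-17 - 1*(-56)**2 + 65*(-56)) - 1390)) = 3/4 + 1/(4*((-17 - 1*3136 - 3640) - 1390)) = 3/4 + 1/(4*((-17 - 3136 - 3640) - 1390)) = 3/4 + 1/(4*(-6793 - 1390)) = 3/4 + (1/4)/(-8183) = 3/4 + (1/4)*(-1/8183) = 3/4 - 1/32732 = 6137/8183 ≈ 0.74997)
1/(j + (o(-7) - 2*40)) = 1/(6137/8183 + (2 - 2*40)) = 1/(6137/8183 + (2 - 80)) = 1/(6137/8183 - 78) = 1/(-632137/8183) = -8183/632137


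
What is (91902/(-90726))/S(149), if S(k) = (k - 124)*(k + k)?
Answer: -15317/112651450 ≈ -0.00013597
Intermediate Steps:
S(k) = 2*k*(-124 + k) (S(k) = (-124 + k)*(2*k) = 2*k*(-124 + k))
(91902/(-90726))/S(149) = (91902/(-90726))/((2*149*(-124 + 149))) = (91902*(-1/90726))/((2*149*25)) = -15317/15121/7450 = -15317/15121*1/7450 = -15317/112651450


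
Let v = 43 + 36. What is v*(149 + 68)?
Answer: 17143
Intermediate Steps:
v = 79
v*(149 + 68) = 79*(149 + 68) = 79*217 = 17143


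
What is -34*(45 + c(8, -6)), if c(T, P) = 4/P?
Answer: -4522/3 ≈ -1507.3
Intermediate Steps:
-34*(45 + c(8, -6)) = -34*(45 + 4/(-6)) = -34*(45 + 4*(-1/6)) = -34*(45 - 2/3) = -34*133/3 = -4522/3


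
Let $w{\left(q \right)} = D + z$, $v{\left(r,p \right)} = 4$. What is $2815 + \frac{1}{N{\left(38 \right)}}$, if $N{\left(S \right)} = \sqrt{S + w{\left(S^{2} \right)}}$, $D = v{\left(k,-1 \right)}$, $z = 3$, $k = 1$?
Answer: $2815 + \frac{\sqrt{5}}{15} \approx 2815.1$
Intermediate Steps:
$D = 4$
$w{\left(q \right)} = 7$ ($w{\left(q \right)} = 4 + 3 = 7$)
$N{\left(S \right)} = \sqrt{7 + S}$ ($N{\left(S \right)} = \sqrt{S + 7} = \sqrt{7 + S}$)
$2815 + \frac{1}{N{\left(38 \right)}} = 2815 + \frac{1}{\sqrt{7 + 38}} = 2815 + \frac{1}{\sqrt{45}} = 2815 + \frac{1}{3 \sqrt{5}} = 2815 + \frac{\sqrt{5}}{15}$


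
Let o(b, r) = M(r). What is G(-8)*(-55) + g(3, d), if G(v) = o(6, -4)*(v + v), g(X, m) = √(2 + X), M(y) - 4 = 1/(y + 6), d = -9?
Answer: 3960 + √5 ≈ 3962.2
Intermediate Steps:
M(y) = 4 + 1/(6 + y) (M(y) = 4 + 1/(y + 6) = 4 + 1/(6 + y))
o(b, r) = (25 + 4*r)/(6 + r)
G(v) = 9*v (G(v) = ((25 + 4*(-4))/(6 - 4))*(v + v) = ((25 - 16)/2)*(2*v) = ((½)*9)*(2*v) = 9*(2*v)/2 = 9*v)
G(-8)*(-55) + g(3, d) = (9*(-8))*(-55) + √(2 + 3) = -72*(-55) + √5 = 3960 + √5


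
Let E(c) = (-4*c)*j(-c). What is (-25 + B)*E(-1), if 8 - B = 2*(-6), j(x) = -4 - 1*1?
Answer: 100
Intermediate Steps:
j(x) = -5 (j(x) = -4 - 1 = -5)
E(c) = 20*c (E(c) = -4*c*(-5) = 20*c)
B = 20 (B = 8 - 2*(-6) = 8 - 1*(-12) = 8 + 12 = 20)
(-25 + B)*E(-1) = (-25 + 20)*(20*(-1)) = -5*(-20) = 100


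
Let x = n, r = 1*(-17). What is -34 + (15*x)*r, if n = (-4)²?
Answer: -4114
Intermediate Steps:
r = -17
n = 16
x = 16
-34 + (15*x)*r = -34 + (15*16)*(-17) = -34 + 240*(-17) = -34 - 4080 = -4114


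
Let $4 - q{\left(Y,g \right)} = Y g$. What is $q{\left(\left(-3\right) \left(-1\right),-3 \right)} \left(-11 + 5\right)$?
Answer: $-78$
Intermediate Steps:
$q{\left(Y,g \right)} = 4 - Y g$
$q{\left(\left(-3\right) \left(-1\right),-3 \right)} \left(-11 + 5\right) = \left(4 - \left(-3\right) \left(-1\right) \left(-3\right)\right) \left(-11 + 5\right) = \left(4 - 3 \left(-3\right)\right) \left(-6\right) = \left(4 + 9\right) \left(-6\right) = 13 \left(-6\right) = -78$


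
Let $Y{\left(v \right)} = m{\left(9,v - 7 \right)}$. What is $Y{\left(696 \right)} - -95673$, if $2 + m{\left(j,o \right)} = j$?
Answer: $95680$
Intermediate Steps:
$m{\left(j,o \right)} = -2 + j$
$Y{\left(v \right)} = 7$ ($Y{\left(v \right)} = -2 + 9 = 7$)
$Y{\left(696 \right)} - -95673 = 7 - -95673 = 7 + 95673 = 95680$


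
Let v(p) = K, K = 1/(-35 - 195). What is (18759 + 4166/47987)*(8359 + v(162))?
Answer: 1730681808096131/11037010 ≈ 1.5681e+8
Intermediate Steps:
K = -1/230 (K = 1/(-230) = -1/230 ≈ -0.0043478)
v(p) = -1/230
(18759 + 4166/47987)*(8359 + v(162)) = (18759 + 4166/47987)*(8359 - 1/230) = (18759 + 4166*(1/47987))*(1922569/230) = (18759 + 4166/47987)*(1922569/230) = (900192299/47987)*(1922569/230) = 1730681808096131/11037010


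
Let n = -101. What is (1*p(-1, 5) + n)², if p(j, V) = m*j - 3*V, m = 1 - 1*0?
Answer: 13689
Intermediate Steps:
m = 1 (m = 1 + 0 = 1)
p(j, V) = j - 3*V (p(j, V) = 1*j - 3*V = j - 3*V)
(1*p(-1, 5) + n)² = (1*(-1 - 3*5) - 101)² = (1*(-1 - 15) - 101)² = (1*(-16) - 101)² = (-16 - 101)² = (-117)² = 13689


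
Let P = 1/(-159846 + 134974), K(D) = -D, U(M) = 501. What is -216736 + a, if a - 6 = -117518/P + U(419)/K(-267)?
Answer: 260119496141/89 ≈ 2.9227e+9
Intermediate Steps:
P = -1/24872 (P = 1/(-24872) = -1/24872 ≈ -4.0206e-5)
a = 260138785645/89 (a = 6 + (-117518/(-1/24872) + 501/((-1*(-267)))) = 6 + (-117518*(-24872) + 501/267) = 6 + (2922907696 + 501*(1/267)) = 6 + (2922907696 + 167/89) = 6 + 260138785111/89 = 260138785645/89 ≈ 2.9229e+9)
-216736 + a = -216736 + 260138785645/89 = 260119496141/89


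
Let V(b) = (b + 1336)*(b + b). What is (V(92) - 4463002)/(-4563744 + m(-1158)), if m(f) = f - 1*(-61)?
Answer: 4200250/4564841 ≈ 0.92013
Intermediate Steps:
m(f) = 61 + f (m(f) = f + 61 = 61 + f)
V(b) = 2*b*(1336 + b) (V(b) = (1336 + b)*(2*b) = 2*b*(1336 + b))
(V(92) - 4463002)/(-4563744 + m(-1158)) = (2*92*(1336 + 92) - 4463002)/(-4563744 + (61 - 1158)) = (2*92*1428 - 4463002)/(-4563744 - 1097) = (262752 - 4463002)/(-4564841) = -4200250*(-1/4564841) = 4200250/4564841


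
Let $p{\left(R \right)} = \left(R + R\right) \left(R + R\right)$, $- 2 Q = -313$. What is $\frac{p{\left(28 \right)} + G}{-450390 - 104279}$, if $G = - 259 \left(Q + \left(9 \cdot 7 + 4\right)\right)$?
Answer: $\frac{109501}{1109338} \approx 0.098708$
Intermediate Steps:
$Q = \frac{313}{2}$ ($Q = \left(- \frac{1}{2}\right) \left(-313\right) = \frac{313}{2} \approx 156.5$)
$p{\left(R \right)} = 4 R^{2}$ ($p{\left(R \right)} = 2 R 2 R = 4 R^{2}$)
$G = - \frac{115773}{2}$ ($G = - 259 \left(\frac{313}{2} + \left(9 \cdot 7 + 4\right)\right) = - 259 \left(\frac{313}{2} + \left(63 + 4\right)\right) = - 259 \left(\frac{313}{2} + 67\right) = \left(-259\right) \frac{447}{2} = - \frac{115773}{2} \approx -57887.0$)
$\frac{p{\left(28 \right)} + G}{-450390 - 104279} = \frac{4 \cdot 28^{2} - \frac{115773}{2}}{-450390 - 104279} = \frac{4 \cdot 784 - \frac{115773}{2}}{-554669} = \left(3136 - \frac{115773}{2}\right) \left(- \frac{1}{554669}\right) = \left(- \frac{109501}{2}\right) \left(- \frac{1}{554669}\right) = \frac{109501}{1109338}$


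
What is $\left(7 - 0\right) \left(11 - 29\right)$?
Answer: $-126$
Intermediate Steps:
$\left(7 - 0\right) \left(11 - 29\right) = \left(7 + 0\right) \left(-18\right) = 7 \left(-18\right) = -126$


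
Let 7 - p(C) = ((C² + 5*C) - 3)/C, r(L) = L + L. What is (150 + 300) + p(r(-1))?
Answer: 905/2 ≈ 452.50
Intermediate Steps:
r(L) = 2*L
p(C) = 7 - (-3 + C² + 5*C)/C (p(C) = 7 - ((C² + 5*C) - 3)/C = 7 - (-3 + C² + 5*C)/C)
(150 + 300) + p(r(-1)) = (150 + 300) + (2 - 2*(-1) + 3/((2*(-1)))) = 450 + (2 - 1*(-2) + 3/(-2)) = 450 + (2 + 2 + 3*(-½)) = 450 + (2 + 2 - 3/2) = 450 + 5/2 = 905/2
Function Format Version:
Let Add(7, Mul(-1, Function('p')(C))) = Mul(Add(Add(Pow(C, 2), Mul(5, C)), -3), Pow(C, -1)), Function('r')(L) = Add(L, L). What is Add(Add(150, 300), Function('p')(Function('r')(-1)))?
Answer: Rational(905, 2) ≈ 452.50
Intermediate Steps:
Function('r')(L) = Mul(2, L)
Function('p')(C) = Add(7, Mul(-1, Pow(C, -1), Add(-3, Pow(C, 2), Mul(5, C)))) (Function('p')(C) = Add(7, Mul(-1, Mul(Add(Add(Pow(C, 2), Mul(5, C)), -3), Pow(C, -1)))) = Add(7, Mul(-1, Mul(Add(-3, Pow(C, 2), Mul(5, C)), Pow(C, -1)))) = Add(7, Mul(-1, Mul(Pow(C, -1), Add(-3, Pow(C, 2), Mul(5, C))))) = Add(7, Mul(-1, Pow(C, -1), Add(-3, Pow(C, 2), Mul(5, C)))))
Add(Add(150, 300), Function('p')(Function('r')(-1))) = Add(Add(150, 300), Add(2, Mul(-1, Mul(2, -1)), Mul(3, Pow(Mul(2, -1), -1)))) = Add(450, Add(2, Mul(-1, -2), Mul(3, Pow(-2, -1)))) = Add(450, Add(2, 2, Mul(3, Rational(-1, 2)))) = Add(450, Add(2, 2, Rational(-3, 2))) = Add(450, Rational(5, 2)) = Rational(905, 2)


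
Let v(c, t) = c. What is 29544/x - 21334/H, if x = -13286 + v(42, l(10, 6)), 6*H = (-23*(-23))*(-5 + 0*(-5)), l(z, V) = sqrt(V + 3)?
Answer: 404285274/8757595 ≈ 46.164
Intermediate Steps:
l(z, V) = sqrt(3 + V)
H = -2645/6 (H = ((-23*(-23))*(-5 + 0*(-5)))/6 = (529*(-5 + 0))/6 = (529*(-5))/6 = (1/6)*(-2645) = -2645/6 ≈ -440.83)
x = -13244 (x = -13286 + 42 = -13244)
29544/x - 21334/H = 29544/(-13244) - 21334/(-2645/6) = 29544*(-1/13244) - 21334*(-6/2645) = -7386/3311 + 128004/2645 = 404285274/8757595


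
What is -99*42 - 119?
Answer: -4277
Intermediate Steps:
-99*42 - 119 = -4158 - 119 = -4277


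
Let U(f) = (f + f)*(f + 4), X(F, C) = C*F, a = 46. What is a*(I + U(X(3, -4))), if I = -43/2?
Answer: 7843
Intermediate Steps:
U(f) = 2*f*(4 + f) (U(f) = (2*f)*(4 + f) = 2*f*(4 + f))
I = -43/2 (I = -43*½ = -43/2 ≈ -21.500)
a*(I + U(X(3, -4))) = 46*(-43/2 + 2*(-4*3)*(4 - 4*3)) = 46*(-43/2 + 2*(-12)*(4 - 12)) = 46*(-43/2 + 2*(-12)*(-8)) = 46*(-43/2 + 192) = 46*(341/2) = 7843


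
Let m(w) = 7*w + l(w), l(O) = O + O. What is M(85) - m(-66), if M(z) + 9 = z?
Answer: 670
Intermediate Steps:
l(O) = 2*O
m(w) = 9*w (m(w) = 7*w + 2*w = 9*w)
M(z) = -9 + z
M(85) - m(-66) = (-9 + 85) - 9*(-66) = 76 - 1*(-594) = 76 + 594 = 670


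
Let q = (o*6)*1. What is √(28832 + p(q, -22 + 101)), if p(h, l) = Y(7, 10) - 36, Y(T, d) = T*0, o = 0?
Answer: 2*√7199 ≈ 169.69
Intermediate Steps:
Y(T, d) = 0
q = 0 (q = (0*6)*1 = 0*1 = 0)
p(h, l) = -36 (p(h, l) = 0 - 36 = -36)
√(28832 + p(q, -22 + 101)) = √(28832 - 36) = √28796 = 2*√7199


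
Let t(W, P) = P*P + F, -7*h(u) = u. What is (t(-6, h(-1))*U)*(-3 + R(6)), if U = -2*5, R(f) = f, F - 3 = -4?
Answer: 1440/49 ≈ 29.388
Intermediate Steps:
F = -1 (F = 3 - 4 = -1)
h(u) = -u/7
t(W, P) = -1 + P² (t(W, P) = P*P - 1 = P² - 1 = -1 + P²)
U = -10
(t(-6, h(-1))*U)*(-3 + R(6)) = ((-1 + (-⅐*(-1))²)*(-10))*(-3 + 6) = ((-1 + (⅐)²)*(-10))*3 = ((-1 + 1/49)*(-10))*3 = -48/49*(-10)*3 = (480/49)*3 = 1440/49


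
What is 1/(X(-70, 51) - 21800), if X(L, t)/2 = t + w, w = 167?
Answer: -1/21364 ≈ -4.6808e-5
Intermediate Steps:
X(L, t) = 334 + 2*t (X(L, t) = 2*(t + 167) = 2*(167 + t) = 334 + 2*t)
1/(X(-70, 51) - 21800) = 1/((334 + 2*51) - 21800) = 1/((334 + 102) - 21800) = 1/(436 - 21800) = 1/(-21364) = -1/21364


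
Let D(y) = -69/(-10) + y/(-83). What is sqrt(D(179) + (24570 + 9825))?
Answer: sqrt(23697983210)/830 ≈ 185.47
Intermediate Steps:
D(y) = 69/10 - y/83 (D(y) = -69*(-1/10) + y*(-1/83) = 69/10 - y/83)
sqrt(D(179) + (24570 + 9825)) = sqrt((69/10 - 1/83*179) + (24570 + 9825)) = sqrt((69/10 - 179/83) + 34395) = sqrt(3937/830 + 34395) = sqrt(28551787/830) = sqrt(23697983210)/830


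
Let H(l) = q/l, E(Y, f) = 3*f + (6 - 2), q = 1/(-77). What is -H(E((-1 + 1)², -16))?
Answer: -1/3388 ≈ -0.00029516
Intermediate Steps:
q = -1/77 ≈ -0.012987
E(Y, f) = 4 + 3*f (E(Y, f) = 3*f + 4 = 4 + 3*f)
H(l) = -1/(77*l)
-H(E((-1 + 1)², -16)) = -(-1)/(77*(4 + 3*(-16))) = -(-1)/(77*(4 - 48)) = -(-1)/(77*(-44)) = -(-1)*(-1)/(77*44) = -1*1/3388 = -1/3388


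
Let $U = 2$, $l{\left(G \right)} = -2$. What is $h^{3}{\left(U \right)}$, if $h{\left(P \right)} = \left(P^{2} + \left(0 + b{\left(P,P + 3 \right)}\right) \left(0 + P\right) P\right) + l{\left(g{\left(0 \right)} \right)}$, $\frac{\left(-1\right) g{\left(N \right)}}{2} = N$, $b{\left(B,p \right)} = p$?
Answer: $10648$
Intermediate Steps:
$g{\left(N \right)} = - 2 N$
$h{\left(P \right)} = -2 + P^{2} + P^{2} \left(3 + P\right)$ ($h{\left(P \right)} = \left(P^{2} + \left(0 + \left(P + 3\right)\right) \left(0 + P\right) P\right) - 2 = \left(P^{2} + \left(0 + \left(3 + P\right)\right) P P\right) - 2 = \left(P^{2} + \left(3 + P\right) P P\right) - 2 = \left(P^{2} + P \left(3 + P\right) P\right) - 2 = \left(P^{2} + P^{2} \left(3 + P\right)\right) - 2 = -2 + P^{2} + P^{2} \left(3 + P\right)$)
$h^{3}{\left(U \right)} = \left(-2 + 2^{3} + 4 \cdot 2^{2}\right)^{3} = \left(-2 + 8 + 4 \cdot 4\right)^{3} = \left(-2 + 8 + 16\right)^{3} = 22^{3} = 10648$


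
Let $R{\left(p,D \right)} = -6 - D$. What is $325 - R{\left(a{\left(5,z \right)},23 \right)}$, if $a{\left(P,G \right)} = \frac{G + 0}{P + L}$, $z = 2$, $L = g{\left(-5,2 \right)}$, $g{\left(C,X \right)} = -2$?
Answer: $354$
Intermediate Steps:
$L = -2$
$a{\left(P,G \right)} = \frac{G}{-2 + P}$ ($a{\left(P,G \right)} = \frac{G + 0}{P - 2} = \frac{G}{-2 + P}$)
$325 - R{\left(a{\left(5,z \right)},23 \right)} = 325 - \left(-6 - 23\right) = 325 - -29 = 325 + 29 = 354$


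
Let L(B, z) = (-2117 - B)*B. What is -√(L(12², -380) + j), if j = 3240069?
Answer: -√2914485 ≈ -1707.2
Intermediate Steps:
L(B, z) = B*(-2117 - B)
-√(L(12², -380) + j) = -√(-1*12²*(2117 + 12²) + 3240069) = -√(-1*144*(2117 + 144) + 3240069) = -√(-1*144*2261 + 3240069) = -√(-325584 + 3240069) = -√2914485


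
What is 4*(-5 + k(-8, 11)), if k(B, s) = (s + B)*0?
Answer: -20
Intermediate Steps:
k(B, s) = 0 (k(B, s) = (B + s)*0 = 0)
4*(-5 + k(-8, 11)) = 4*(-5 + 0) = 4*(-5) = -20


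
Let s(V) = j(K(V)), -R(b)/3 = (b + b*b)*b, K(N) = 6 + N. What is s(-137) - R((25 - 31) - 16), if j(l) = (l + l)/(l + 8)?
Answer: -3750254/123 ≈ -30490.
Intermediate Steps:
R(b) = -3*b*(b + b**2) (R(b) = -3*(b + b*b)*b = -3*(b + b**2)*b = -3*b*(b + b**2))
j(l) = 2*l/(8 + l) (j(l) = (2*l)/(8 + l) = 2*l/(8 + l))
s(V) = 2*(6 + V)/(14 + V) (s(V) = 2*(6 + V)/(8 + (6 + V)) = 2*(6 + V)/(14 + V))
s(-137) - R((25 - 31) - 16) = 2*(6 - 137)/(14 - 137) - 3*((25 - 31) - 16)**2*(-1 - ((25 - 31) - 16)) = 2*(-131)/(-123) - 3*(-6 - 16)**2*(-1 - (-6 - 16)) = 2*(-1/123)*(-131) - 3*(-22)**2*(-1 - 1*(-22)) = 262/123 - 3*484*(-1 + 22) = 262/123 - 3*484*21 = 262/123 - 1*30492 = 262/123 - 30492 = -3750254/123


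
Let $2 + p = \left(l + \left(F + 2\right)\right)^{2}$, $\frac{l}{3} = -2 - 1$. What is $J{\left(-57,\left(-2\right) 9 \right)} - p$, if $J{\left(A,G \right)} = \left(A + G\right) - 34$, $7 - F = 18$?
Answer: $-431$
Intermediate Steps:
$F = -11$ ($F = 7 - 18 = -11$)
$l = -9$ ($l = 3 \left(-2 - 1\right) = 3 \left(-3\right) = -9$)
$p = 322$ ($p = -2 + \left(-9 + \left(-11 + 2\right)\right)^{2} = -2 + \left(-9 - 9\right)^{2} = -2 + \left(-18\right)^{2} = -2 + 324 = 322$)
$J{\left(A,G \right)} = -34 + A + G$
$J{\left(-57,\left(-2\right) 9 \right)} - p = \left(-34 - 57 - 18\right) - 322 = -109 - 322 = -431$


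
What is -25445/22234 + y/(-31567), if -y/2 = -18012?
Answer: -1604179931/701860678 ≈ -2.2856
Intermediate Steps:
y = 36024 (y = -2*(-18012) = 36024)
-25445/22234 + y/(-31567) = -25445/22234 + 36024/(-31567) = -25445*1/22234 + 36024*(-1/31567) = -25445/22234 - 36024/31567 = -1604179931/701860678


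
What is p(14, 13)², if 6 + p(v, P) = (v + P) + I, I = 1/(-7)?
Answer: 21316/49 ≈ 435.02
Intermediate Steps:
I = -⅐ ≈ -0.14286
p(v, P) = -43/7 + P + v (p(v, P) = -6 + ((v + P) - ⅐) = -6 + ((P + v) - ⅐) = -6 + (-⅐ + P + v) = -43/7 + P + v)
p(14, 13)² = (-43/7 + 13 + 14)² = (146/7)² = 21316/49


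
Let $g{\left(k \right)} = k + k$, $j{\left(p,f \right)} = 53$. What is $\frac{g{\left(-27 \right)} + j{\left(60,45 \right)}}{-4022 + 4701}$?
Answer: $- \frac{1}{679} \approx -0.0014728$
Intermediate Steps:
$g{\left(k \right)} = 2 k$
$\frac{g{\left(-27 \right)} + j{\left(60,45 \right)}}{-4022 + 4701} = \frac{2 \left(-27\right) + 53}{-4022 + 4701} = \frac{-54 + 53}{679} = \left(-1\right) \frac{1}{679} = - \frac{1}{679}$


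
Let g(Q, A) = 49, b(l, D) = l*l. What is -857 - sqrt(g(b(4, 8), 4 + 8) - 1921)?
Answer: -857 - 12*I*sqrt(13) ≈ -857.0 - 43.267*I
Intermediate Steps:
b(l, D) = l**2
-857 - sqrt(g(b(4, 8), 4 + 8) - 1921) = -857 - sqrt(49 - 1921) = -857 - sqrt(-1872) = -857 - 12*I*sqrt(13)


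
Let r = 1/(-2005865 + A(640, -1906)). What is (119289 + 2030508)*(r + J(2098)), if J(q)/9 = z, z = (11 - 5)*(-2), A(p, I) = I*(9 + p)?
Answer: -250973588503027/1080953 ≈ -2.3218e+8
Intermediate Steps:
r = -1/3242859 (r = 1/(-2005865 - 1906*(9 + 640)) = 1/(-2005865 - 1906*649) = 1/(-2005865 - 1236994) = 1/(-3242859) = -1/3242859 ≈ -3.0837e-7)
z = -12 (z = 6*(-2) = -12)
J(q) = -108 (J(q) = 9*(-12) = -108)
(119289 + 2030508)*(r + J(2098)) = (119289 + 2030508)*(-1/3242859 - 108) = 2149797*(-350228773/3242859) = -250973588503027/1080953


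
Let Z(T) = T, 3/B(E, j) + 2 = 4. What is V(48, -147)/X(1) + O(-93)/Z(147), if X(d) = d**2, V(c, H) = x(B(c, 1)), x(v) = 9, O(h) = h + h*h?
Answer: 3293/49 ≈ 67.204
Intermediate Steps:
O(h) = h + h**2
B(E, j) = 3/2 (B(E, j) = 3/(-2 + 4) = 3/2)
V(c, H) = 9
V(48, -147)/X(1) + O(-93)/Z(147) = 9/(1**2) - 93*(1 - 93)/147 = 9/1 - 93*(-92)*(1/147) = 9*1 + 8556*(1/147) = 9 + 2852/49 = 3293/49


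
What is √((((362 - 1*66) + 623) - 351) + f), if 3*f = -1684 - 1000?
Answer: 14*I*√15/3 ≈ 18.074*I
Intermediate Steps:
f = -2684/3 (f = (-1684 - 1000)/3 = (⅓)*(-2684) = -2684/3 ≈ -894.67)
√((((362 - 1*66) + 623) - 351) + f) = √((((362 - 1*66) + 623) - 351) - 2684/3) = √((((362 - 66) + 623) - 351) - 2684/3) = √(((296 + 623) - 351) - 2684/3) = √((919 - 351) - 2684/3) = √(568 - 2684/3) = √(-980/3) = 14*I*√15/3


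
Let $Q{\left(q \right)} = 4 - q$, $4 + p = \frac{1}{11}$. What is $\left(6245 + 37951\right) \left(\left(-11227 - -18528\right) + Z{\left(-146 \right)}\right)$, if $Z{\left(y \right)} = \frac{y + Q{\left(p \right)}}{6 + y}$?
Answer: $\frac{17749522413}{55} \approx 3.2272 \cdot 10^{8}$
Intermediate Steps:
$p = - \frac{43}{11}$ ($p = -4 + \frac{1}{11} = - \frac{43}{11} \approx -3.9091$)
$Z{\left(y \right)} = \frac{\frac{87}{11} + y}{6 + y}$ ($Z{\left(y \right)} = \frac{y + \left(4 - - \frac{43}{11}\right)}{6 + y} = \frac{y + \left(4 + \frac{43}{11}\right)}{6 + y} = \frac{y + \frac{87}{11}}{6 + y} = \frac{\frac{87}{11} + y}{6 + y}$)
$\left(6245 + 37951\right) \left(\left(-11227 - -18528\right) + Z{\left(-146 \right)}\right) = \left(6245 + 37951\right) \left(\left(-11227 - -18528\right) + \frac{\frac{87}{11} - 146}{6 - 146}\right) = 44196 \left(\left(-11227 + 18528\right) + \frac{1}{-140} \left(- \frac{1519}{11}\right)\right) = 44196 \left(7301 - - \frac{217}{220}\right) = 44196 \left(7301 + \frac{217}{220}\right) = 44196 \cdot \frac{1606437}{220} = \frac{17749522413}{55}$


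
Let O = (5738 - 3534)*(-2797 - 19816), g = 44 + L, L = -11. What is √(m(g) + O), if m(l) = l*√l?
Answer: √(-49839052 + 33*√33) ≈ 7059.7*I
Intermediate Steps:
g = 33 (g = 44 - 11 = 33)
m(l) = l^(3/2)
O = -49839052 (O = 2204*(-22613) = -49839052)
√(m(g) + O) = √(33^(3/2) - 49839052) = √(33*√33 - 49839052) = √(-49839052 + 33*√33)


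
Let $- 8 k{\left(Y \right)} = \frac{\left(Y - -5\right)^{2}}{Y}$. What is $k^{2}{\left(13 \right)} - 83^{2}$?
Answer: $- \frac{4650403}{676} \approx -6879.3$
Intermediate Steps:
$k{\left(Y \right)} = - \frac{\left(5 + Y\right)^{2}}{8 Y}$ ($k{\left(Y \right)} = - \frac{\left(Y - -5\right)^{2} \frac{1}{Y}}{8} = - \frac{\left(Y + 5\right)^{2} \frac{1}{Y}}{8} = - \frac{\left(5 + Y\right)^{2} \frac{1}{Y}}{8} = - \frac{\frac{1}{Y} \left(5 + Y\right)^{2}}{8} = - \frac{\left(5 + Y\right)^{2}}{8 Y}$)
$k^{2}{\left(13 \right)} - 83^{2} = \left(- \frac{\left(5 + 13\right)^{2}}{8 \cdot 13}\right)^{2} - 83^{2} = \left(\left(- \frac{1}{8}\right) \frac{1}{13} \cdot 18^{2}\right)^{2} - 6889 = \left(\left(- \frac{1}{8}\right) \frac{1}{13} \cdot 324\right)^{2} - 6889 = \left(- \frac{81}{26}\right)^{2} - 6889 = \frac{6561}{676} - 6889 = - \frac{4650403}{676}$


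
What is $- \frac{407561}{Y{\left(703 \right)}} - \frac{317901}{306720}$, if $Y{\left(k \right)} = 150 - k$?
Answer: $\frac{75244913}{102240} \approx 735.96$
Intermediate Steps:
$- \frac{407561}{Y{\left(703 \right)}} - \frac{317901}{306720} = - \frac{407561}{150 - 703} - \frac{317901}{306720} = - \frac{407561}{150 - 703} - \frac{105967}{102240} = - \frac{407561}{-553} - \frac{105967}{102240} = \left(-407561\right) \left(- \frac{1}{553}\right) - \frac{105967}{102240} = 737 - \frac{105967}{102240} = \frac{75244913}{102240}$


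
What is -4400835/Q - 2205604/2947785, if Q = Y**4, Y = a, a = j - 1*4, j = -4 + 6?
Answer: -12972750690139/47164560 ≈ -2.7505e+5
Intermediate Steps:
j = 2
a = -2 (a = 2 - 1*4 = 2 - 4 = -2)
Y = -2
Q = 16 (Q = (-2)**4 = 16)
-4400835/Q - 2205604/2947785 = -4400835/16 - 2205604/2947785 = -12972750690139/47164560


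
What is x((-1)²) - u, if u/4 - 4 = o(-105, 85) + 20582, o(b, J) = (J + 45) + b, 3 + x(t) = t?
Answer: -82446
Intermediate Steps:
x(t) = -3 + t
o(b, J) = 45 + J + b (o(b, J) = (45 + J) + b = 45 + J + b)
u = 82444 (u = 16 + 4*((45 + 85 - 105) + 20582) = 16 + 4*(25 + 20582) = 16 + 4*20607 = 16 + 82428 = 82444)
x((-1)²) - u = (-3 + (-1)²) - 1*82444 = (-3 + 1) - 82444 = -2 - 82444 = -82446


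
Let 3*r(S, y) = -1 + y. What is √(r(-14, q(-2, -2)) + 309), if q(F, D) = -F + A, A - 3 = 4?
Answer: √2805/3 ≈ 17.654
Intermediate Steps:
A = 7 (A = 3 + 4 = 7)
q(F, D) = 7 - F (q(F, D) = -F + 7 = 7 - F)
r(S, y) = -⅓ + y/3 (r(S, y) = (-1 + y)/3 = -⅓ + y/3)
√(r(-14, q(-2, -2)) + 309) = √((-⅓ + (7 - 1*(-2))/3) + 309) = √((-⅓ + (7 + 2)/3) + 309) = √((-⅓ + (⅓)*9) + 309) = √((-⅓ + 3) + 309) = √(8/3 + 309) = √(935/3) = √2805/3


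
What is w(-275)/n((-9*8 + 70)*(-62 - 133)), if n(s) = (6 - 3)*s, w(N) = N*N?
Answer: 15125/234 ≈ 64.637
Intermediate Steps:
w(N) = N²
n(s) = 3*s
w(-275)/n((-9*8 + 70)*(-62 - 133)) = (-275)²/((3*((-9*8 + 70)*(-62 - 133)))) = 75625/((3*((-72 + 70)*(-195)))) = 75625/((3*(-2*(-195)))) = 75625/((3*390)) = 75625/1170 = 75625*(1/1170) = 15125/234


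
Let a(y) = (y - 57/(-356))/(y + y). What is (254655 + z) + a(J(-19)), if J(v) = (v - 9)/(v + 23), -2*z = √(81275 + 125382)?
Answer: 1269202955/4984 - √206657/2 ≈ 2.5443e+5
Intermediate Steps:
z = -√206657/2 (z = -√(81275 + 125382)/2 = -√206657/2 ≈ -227.30)
J(v) = (-9 + v)/(23 + v)
a(y) = (57/356 + y)/(2*y) (a(y) = (y - 57*(-1/356))/((2*y)) = (y + 57/356)*(1/(2*y)) = (57/356 + y)*(1/(2*y)) = (57/356 + y)/(2*y))
(254655 + z) + a(J(-19)) = (254655 - √206657/2) + (57 + 356*((-9 - 19)/(23 - 19)))/(712*(((-9 - 19)/(23 - 19)))) = (254655 - √206657/2) + (57 + 356*(-28/4))/(712*((-28/4))) = (254655 - √206657/2) + (57 + 356*((¼)*(-28)))/(712*(((¼)*(-28)))) = (254655 - √206657/2) + (1/712)*(57 + 356*(-7))/(-7) = (254655 - √206657/2) + (1/712)*(-⅐)*(57 - 2492) = (254655 - √206657/2) + (1/712)*(-⅐)*(-2435) = (254655 - √206657/2) + 2435/4984 = 1269202955/4984 - √206657/2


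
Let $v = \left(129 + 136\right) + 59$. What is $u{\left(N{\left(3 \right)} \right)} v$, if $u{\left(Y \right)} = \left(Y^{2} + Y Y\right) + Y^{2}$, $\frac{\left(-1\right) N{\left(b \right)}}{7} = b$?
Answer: $428652$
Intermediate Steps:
$N{\left(b \right)} = - 7 b$
$u{\left(Y \right)} = 3 Y^{2}$ ($u{\left(Y \right)} = \left(Y^{2} + Y^{2}\right) + Y^{2} = 2 Y^{2} + Y^{2} = 3 Y^{2}$)
$v = 324$ ($v = 265 + 59 = 324$)
$u{\left(N{\left(3 \right)} \right)} v = 3 \left(\left(-7\right) 3\right)^{2} \cdot 324 = 3 \left(-21\right)^{2} \cdot 324 = 3 \cdot 441 \cdot 324 = 1323 \cdot 324 = 428652$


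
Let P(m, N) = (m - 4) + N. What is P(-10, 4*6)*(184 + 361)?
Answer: 5450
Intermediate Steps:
P(m, N) = -4 + N + m (P(m, N) = (-4 + m) + N = -4 + N + m)
P(-10, 4*6)*(184 + 361) = (-4 + 4*6 - 10)*(184 + 361) = (-4 + 24 - 10)*545 = 10*545 = 5450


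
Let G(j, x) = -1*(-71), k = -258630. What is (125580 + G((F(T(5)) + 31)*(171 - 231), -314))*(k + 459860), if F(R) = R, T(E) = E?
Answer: 25284750730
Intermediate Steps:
G(j, x) = 71
(125580 + G((F(T(5)) + 31)*(171 - 231), -314))*(k + 459860) = (125580 + 71)*(-258630 + 459860) = 125651*201230 = 25284750730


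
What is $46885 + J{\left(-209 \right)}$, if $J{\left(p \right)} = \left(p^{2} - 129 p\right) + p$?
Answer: $117318$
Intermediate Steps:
$J{\left(p \right)} = p^{2} - 128 p$
$46885 + J{\left(-209 \right)} = 46885 - 209 \left(-128 - 209\right) = 46885 - -70433 = 46885 + 70433 = 117318$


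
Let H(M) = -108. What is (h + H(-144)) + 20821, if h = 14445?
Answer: 35158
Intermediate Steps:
(h + H(-144)) + 20821 = (14445 - 108) + 20821 = 14337 + 20821 = 35158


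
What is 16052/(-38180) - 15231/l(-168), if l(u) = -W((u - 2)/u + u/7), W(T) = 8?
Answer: 145347791/76360 ≈ 1903.5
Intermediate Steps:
l(u) = -8 (l(u) = -1*8 = -8)
16052/(-38180) - 15231/l(-168) = 16052/(-38180) - 15231/(-8) = 16052*(-1/38180) - 15231*(-⅛) = -4013/9545 + 15231/8 = 145347791/76360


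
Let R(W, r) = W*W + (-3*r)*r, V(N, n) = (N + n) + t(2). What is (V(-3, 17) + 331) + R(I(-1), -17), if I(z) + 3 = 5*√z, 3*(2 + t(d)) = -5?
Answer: -1625/3 - 30*I ≈ -541.67 - 30.0*I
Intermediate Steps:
t(d) = -11/3 (t(d) = -2 + (⅓)*(-5) = -2 - 5/3 = -11/3)
I(z) = -3 + 5*√z
V(N, n) = -11/3 + N + n (V(N, n) = (N + n) - 11/3 = -11/3 + N + n)
R(W, r) = W² - 3*r²
(V(-3, 17) + 331) + R(I(-1), -17) = ((-11/3 - 3 + 17) + 331) + ((-3 + 5*√(-1))² - 3*(-17)²) = (31/3 + 331) + ((-3 + 5*I)² - 3*289) = 1024/3 + ((-3 + 5*I)² - 867) = 1024/3 + (-867 + (-3 + 5*I)²) = -1577/3 + (-3 + 5*I)²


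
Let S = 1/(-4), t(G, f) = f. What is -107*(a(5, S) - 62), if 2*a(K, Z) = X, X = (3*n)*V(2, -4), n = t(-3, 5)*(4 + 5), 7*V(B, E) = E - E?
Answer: 6634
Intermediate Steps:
V(B, E) = 0 (V(B, E) = (E - E)/7 = (1/7)*0 = 0)
n = 45 (n = 5*(4 + 5) = 5*9 = 45)
S = -1/4 ≈ -0.25000
X = 0 (X = (3*45)*0 = 135*0 = 0)
a(K, Z) = 0 (a(K, Z) = (1/2)*0 = 0)
-107*(a(5, S) - 62) = -107*(0 - 62) = -107*(-62) = 6634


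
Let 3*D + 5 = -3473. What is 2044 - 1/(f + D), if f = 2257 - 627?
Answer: 2886125/1412 ≈ 2044.0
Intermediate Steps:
D = -3478/3 (D = -5/3 + (1/3)*(-3473) = -5/3 - 3473/3 = -3478/3 ≈ -1159.3)
f = 1630
2044 - 1/(f + D) = 2044 - 1/(1630 - 3478/3) = 2044 - 1/1412/3 = 2044 - 1*3/1412 = 2044 - 3/1412 = 2886125/1412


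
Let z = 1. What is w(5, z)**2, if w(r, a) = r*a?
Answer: 25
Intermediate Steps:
w(r, a) = a*r
w(5, z)**2 = (1*5)**2 = 5**2 = 25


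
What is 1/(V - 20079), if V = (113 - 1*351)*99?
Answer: -1/43641 ≈ -2.2914e-5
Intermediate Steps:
V = -23562 (V = (113 - 351)*99 = -238*99 = -23562)
1/(V - 20079) = 1/(-23562 - 20079) = 1/(-43641) = -1/43641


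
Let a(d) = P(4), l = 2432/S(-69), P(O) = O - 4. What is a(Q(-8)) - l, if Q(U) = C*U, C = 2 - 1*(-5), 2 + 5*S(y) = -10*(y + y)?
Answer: -6080/689 ≈ -8.8244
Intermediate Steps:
S(y) = -⅖ - 4*y (S(y) = -⅖ + (-10*(y + y))/5 = -⅖ + (-20*y)/5 = -⅖ - 4*y)
P(O) = -4 + O
C = 7 (C = 2 + 5 = 7)
Q(U) = 7*U
l = 6080/689 (l = 2432/(-⅖ - 4*(-69)) = 2432/(-⅖ + 276) = 2432/(1378/5) = 2432*(5/1378) = 6080/689 ≈ 8.8244)
a(d) = 0 (a(d) = -4 + 4 = 0)
a(Q(-8)) - l = 0 - 1*6080/689 = 0 - 6080/689 = -6080/689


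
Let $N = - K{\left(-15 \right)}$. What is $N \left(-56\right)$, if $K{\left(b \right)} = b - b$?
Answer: $0$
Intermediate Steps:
$K{\left(b \right)} = 0$
$N = 0$ ($N = \left(-1\right) 0 = 0$)
$N \left(-56\right) = 0 \left(-56\right) = 0$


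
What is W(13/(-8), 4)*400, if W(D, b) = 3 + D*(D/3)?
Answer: 18625/12 ≈ 1552.1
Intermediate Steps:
W(D, b) = 3 + D**2/3 (W(D, b) = 3 + D*(D*(1/3)) = 3 + D*(D/3) = 3 + D**2/3)
W(13/(-8), 4)*400 = (3 + (13/(-8))**2/3)*400 = (3 + (13*(-1/8))**2/3)*400 = (3 + (-13/8)**2/3)*400 = (3 + (1/3)*(169/64))*400 = (3 + 169/192)*400 = (745/192)*400 = 18625/12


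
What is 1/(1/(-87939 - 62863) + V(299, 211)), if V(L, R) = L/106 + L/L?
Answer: 3996253/15268676 ≈ 0.26173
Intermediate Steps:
V(L, R) = 1 + L/106 (V(L, R) = L*(1/106) + 1 = L/106 + 1 = 1 + L/106)
1/(1/(-87939 - 62863) + V(299, 211)) = 1/(1/(-87939 - 62863) + (1 + (1/106)*299)) = 1/(1/(-150802) + (1 + 299/106)) = 1/(-1/150802 + 405/106) = 1/(15268676/3996253) = 3996253/15268676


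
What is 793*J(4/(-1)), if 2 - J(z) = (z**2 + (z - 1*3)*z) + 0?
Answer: -33306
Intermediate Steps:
J(z) = 2 - z**2 - z*(-3 + z) (J(z) = 2 - ((z**2 + (z - 1*3)*z) + 0) = 2 - ((z**2 + (z - 3)*z) + 0) = 2 - ((z**2 + (-3 + z)*z) + 0) = 2 - ((z**2 + z*(-3 + z)) + 0) = 2 - (z**2 + z*(-3 + z)) = 2 + (-z**2 - z*(-3 + z)) = 2 - z**2 - z*(-3 + z))
793*J(4/(-1)) = 793*(2 - 2*(4/(-1))**2 + 3*(4/(-1))) = 793*(2 - 2*(4*(-1))**2 + 3*(4*(-1))) = 793*(2 - 2*(-4)**2 + 3*(-4)) = 793*(2 - 2*16 - 12) = 793*(2 - 32 - 12) = 793*(-42) = -33306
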